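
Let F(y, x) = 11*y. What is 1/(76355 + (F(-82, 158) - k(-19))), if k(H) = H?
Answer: 1/75472 ≈ 1.3250e-5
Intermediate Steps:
1/(76355 + (F(-82, 158) - k(-19))) = 1/(76355 + (11*(-82) - 1*(-19))) = 1/(76355 + (-902 + 19)) = 1/(76355 - 883) = 1/75472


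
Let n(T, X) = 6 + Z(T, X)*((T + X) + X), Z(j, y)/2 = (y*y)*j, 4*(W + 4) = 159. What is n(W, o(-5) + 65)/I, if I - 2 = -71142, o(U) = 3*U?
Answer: -48530637/142280 ≈ -341.09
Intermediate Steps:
W = 143/4 (W = -4 + (1/4)*159 = -4 + 159/4 = 143/4 ≈ 35.750)
Z(j, y) = 2*j*y**2 (Z(j, y) = 2*((y*y)*j) = 2*(y**2*j) = 2*(j*y**2) = 2*j*y**2)
I = -71140 (I = 2 - 71142 = -71140)
n(T, X) = 6 + 2*T*X**2*(T + 2*X) (n(T, X) = 6 + (2*T*X**2)*((T + X) + X) = 6 + (2*T*X**2)*(T + 2*X) = 6 + 2*T*X**2*(T + 2*X))
n(W, o(-5) + 65)/I = (6 + 2*(143/4)**2*(3*(-5) + 65)**2 + 4*(143/4)*(3*(-5) + 65)**3)/(-71140) = (6 + 2*(20449/16)*(-15 + 65)**2 + 4*(143/4)*(-15 + 65)**3)*(-1/71140) = (6 + 2*(20449/16)*50**2 + 4*(143/4)*50**3)*(-1/71140) = (6 + 2*(20449/16)*2500 + 4*(143/4)*125000)*(-1/71140) = (6 + 12780625/2 + 17875000)*(-1/71140) = (48530637/2)*(-1/71140) = -48530637/142280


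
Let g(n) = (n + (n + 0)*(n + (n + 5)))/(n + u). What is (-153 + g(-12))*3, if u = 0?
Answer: -513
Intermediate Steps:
g(n) = (n + n*(5 + 2*n))/n (g(n) = (n + (n + 0)*(n + (n + 5)))/(n + 0) = (n + n*(n + (5 + n)))/n = (n + n*(5 + 2*n))/n)
(-153 + g(-12))*3 = (-153 + (6 + 2*(-12)))*3 = (-153 + (6 - 24))*3 = (-153 - 18)*3 = -171*3 = -513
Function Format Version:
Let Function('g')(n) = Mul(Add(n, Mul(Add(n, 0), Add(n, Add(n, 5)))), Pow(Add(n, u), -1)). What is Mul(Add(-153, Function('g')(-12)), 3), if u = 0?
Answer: -513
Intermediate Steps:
Function('g')(n) = Mul(Pow(n, -1), Add(n, Mul(n, Add(5, Mul(2, n))))) (Function('g')(n) = Mul(Add(n, Mul(Add(n, 0), Add(n, Add(n, 5)))), Pow(Add(n, 0), -1)) = Mul(Add(n, Mul(n, Add(n, Add(5, n)))), Pow(n, -1)) = Mul(Add(n, Mul(n, Add(5, Mul(2, n)))), Pow(n, -1)) = Mul(Pow(n, -1), Add(n, Mul(n, Add(5, Mul(2, n))))))
Mul(Add(-153, Function('g')(-12)), 3) = Mul(Add(-153, Add(6, Mul(2, -12))), 3) = Mul(Add(-153, Add(6, -24)), 3) = Mul(Add(-153, -18), 3) = Mul(-171, 3) = -513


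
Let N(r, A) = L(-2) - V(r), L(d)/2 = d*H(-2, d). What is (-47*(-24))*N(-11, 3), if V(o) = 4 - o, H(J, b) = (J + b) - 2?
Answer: 10152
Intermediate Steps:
H(J, b) = -2 + J + b
L(d) = 2*d*(-4 + d) (L(d) = 2*(d*(-2 - 2 + d)) = 2*(d*(-4 + d)) = 2*d*(-4 + d))
N(r, A) = 20 + r (N(r, A) = 2*(-2)*(-4 - 2) - (4 - r) = 2*(-2)*(-6) + (-4 + r) = 24 + (-4 + r) = 20 + r)
(-47*(-24))*N(-11, 3) = (-47*(-24))*(20 - 11) = 1128*9 = 10152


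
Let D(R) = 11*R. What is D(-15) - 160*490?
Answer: -78565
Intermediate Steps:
D(-15) - 160*490 = 11*(-15) - 160*490 = -165 - 78400 = -78565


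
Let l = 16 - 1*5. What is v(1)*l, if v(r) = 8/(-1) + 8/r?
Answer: 0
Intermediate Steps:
v(r) = -8 + 8/r (v(r) = 8*(-1) + 8/r = -8 + 8/r)
l = 11 (l = 16 - 5 = 11)
v(1)*l = (-8 + 8/1)*11 = (-8 + 8*1)*11 = (-8 + 8)*11 = 0*11 = 0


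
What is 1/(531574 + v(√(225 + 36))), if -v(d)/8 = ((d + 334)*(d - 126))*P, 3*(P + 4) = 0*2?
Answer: -403381/319651007474 - 4992*√29/159825503737 ≈ -1.4301e-6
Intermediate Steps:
P = -4 (P = -4 + (0*2)/3 = -4 + (⅓)*0 = -4 + 0 = -4)
v(d) = 32*(-126 + d)*(334 + d) (v(d) = -8*(d + 334)*(d - 126)*(-4) = -8*(334 + d)*(-126 + d)*(-4) = -8*(-126 + d)*(334 + d)*(-4) = -(-32)*(-126 + d)*(334 + d) = 32*(-126 + d)*(334 + d))
1/(531574 + v(√(225 + 36))) = 1/(531574 + (-1346688 + 32*(√(225 + 36))² + 6656*√(225 + 36))) = 1/(531574 + (-1346688 + 32*(√261)² + 6656*√261)) = 1/(531574 + (-1346688 + 32*(3*√29)² + 6656*(3*√29))) = 1/(531574 + (-1346688 + 32*261 + 19968*√29)) = 1/(531574 + (-1346688 + 8352 + 19968*√29)) = 1/(531574 + (-1338336 + 19968*√29)) = 1/(-806762 + 19968*√29)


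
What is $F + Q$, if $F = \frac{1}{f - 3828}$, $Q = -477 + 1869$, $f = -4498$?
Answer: $\frac{11589791}{8326} \approx 1392.0$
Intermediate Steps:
$Q = 1392$
$F = - \frac{1}{8326}$ ($F = \frac{1}{-4498 - 3828} = \frac{1}{-8326} = - \frac{1}{8326} \approx -0.00012011$)
$F + Q = - \frac{1}{8326} + 1392 = \frac{11589791}{8326}$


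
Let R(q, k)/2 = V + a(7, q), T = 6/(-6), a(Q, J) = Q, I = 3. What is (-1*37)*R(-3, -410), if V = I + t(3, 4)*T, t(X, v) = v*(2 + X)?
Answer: 740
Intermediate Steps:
T = -1 (T = 6*(-⅙) = -1)
V = -17 (V = 3 + (4*(2 + 3))*(-1) = 3 + (4*5)*(-1) = 3 + 20*(-1) = 3 - 20 = -17)
R(q, k) = -20 (R(q, k) = 2*(-17 + 7) = 2*(-10) = -20)
(-1*37)*R(-3, -410) = -1*37*(-20) = -37*(-20) = 740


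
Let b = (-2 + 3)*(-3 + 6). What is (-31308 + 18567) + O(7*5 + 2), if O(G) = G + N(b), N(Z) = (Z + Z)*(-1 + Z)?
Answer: -12692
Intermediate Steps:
b = 3 (b = 1*3 = 3)
N(Z) = 2*Z*(-1 + Z) (N(Z) = (2*Z)*(-1 + Z) = 2*Z*(-1 + Z))
O(G) = 12 + G (O(G) = G + 2*3*(-1 + 3) = G + 2*3*2 = G + 12 = 12 + G)
(-31308 + 18567) + O(7*5 + 2) = (-31308 + 18567) + (12 + (7*5 + 2)) = -12741 + (12 + (35 + 2)) = -12741 + (12 + 37) = -12741 + 49 = -12692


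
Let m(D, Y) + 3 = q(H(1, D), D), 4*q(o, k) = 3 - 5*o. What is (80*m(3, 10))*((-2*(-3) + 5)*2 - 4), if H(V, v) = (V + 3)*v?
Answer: -24840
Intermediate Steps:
H(V, v) = v*(3 + V) (H(V, v) = (3 + V)*v = v*(3 + V))
q(o, k) = ¾ - 5*o/4 (q(o, k) = (3 - 5*o)/4 = ¾ - 5*o/4)
m(D, Y) = -9/4 - 5*D (m(D, Y) = -3 + (¾ - 5*D*(3 + 1)/4) = -3 + (¾ - 5*D*4/4) = -3 + (¾ - 5*D) = -9/4 - 5*D)
(80*m(3, 10))*((-2*(-3) + 5)*2 - 4) = (80*(-9/4 - 5*3))*((-2*(-3) + 5)*2 - 4) = (80*(-9/4 - 15))*((6 + 5)*2 - 4) = (80*(-69/4))*(11*2 - 4) = -1380*(22 - 4) = -1380*18 = -24840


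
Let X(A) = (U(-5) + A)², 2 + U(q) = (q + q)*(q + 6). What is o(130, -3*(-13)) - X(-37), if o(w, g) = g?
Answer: -2362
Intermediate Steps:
U(q) = -2 + 2*q*(6 + q) (U(q) = -2 + (q + q)*(q + 6) = -2 + (2*q)*(6 + q) = -2 + 2*q*(6 + q))
X(A) = (-12 + A)² (X(A) = ((-2 + 2*(-5)² + 12*(-5)) + A)² = ((-2 + 2*25 - 60) + A)² = ((-2 + 50 - 60) + A)² = (-12 + A)²)
o(130, -3*(-13)) - X(-37) = -3*(-13) - (-12 - 37)² = 39 - 1*(-49)² = 39 - 1*2401 = 39 - 2401 = -2362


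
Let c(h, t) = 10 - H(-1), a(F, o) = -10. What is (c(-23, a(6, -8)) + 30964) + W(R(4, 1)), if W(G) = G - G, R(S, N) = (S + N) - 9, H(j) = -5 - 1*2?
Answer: 30981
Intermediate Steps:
H(j) = -7 (H(j) = -5 - 2 = -7)
R(S, N) = -9 + N + S (R(S, N) = (N + S) - 9 = -9 + N + S)
W(G) = 0
c(h, t) = 17 (c(h, t) = 10 - 1*(-7) = 10 + 7 = 17)
(c(-23, a(6, -8)) + 30964) + W(R(4, 1)) = (17 + 30964) + 0 = 30981 + 0 = 30981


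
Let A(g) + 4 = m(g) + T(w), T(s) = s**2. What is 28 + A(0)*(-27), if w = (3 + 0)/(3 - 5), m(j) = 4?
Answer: -131/4 ≈ -32.750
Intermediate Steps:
w = -3/2 (w = 3/(-2) = 3*(-1/2) = -3/2 ≈ -1.5000)
A(g) = 9/4 (A(g) = -4 + (4 + (-3/2)**2) = -4 + (4 + 9/4) = -4 + 25/4 = 9/4)
28 + A(0)*(-27) = 28 + (9/4)*(-27) = 28 - 243/4 = -131/4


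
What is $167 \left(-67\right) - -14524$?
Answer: $3335$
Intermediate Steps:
$167 \left(-67\right) - -14524 = -11189 + 14524 = 3335$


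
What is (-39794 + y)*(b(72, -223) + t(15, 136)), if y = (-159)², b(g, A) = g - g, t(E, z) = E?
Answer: -217695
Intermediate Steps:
b(g, A) = 0
y = 25281
(-39794 + y)*(b(72, -223) + t(15, 136)) = (-39794 + 25281)*(0 + 15) = -14513*15 = -217695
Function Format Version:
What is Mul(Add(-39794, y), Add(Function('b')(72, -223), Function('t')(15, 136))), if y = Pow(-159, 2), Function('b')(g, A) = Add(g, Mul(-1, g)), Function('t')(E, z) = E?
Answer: -217695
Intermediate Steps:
Function('b')(g, A) = 0
y = 25281
Mul(Add(-39794, y), Add(Function('b')(72, -223), Function('t')(15, 136))) = Mul(Add(-39794, 25281), Add(0, 15)) = Mul(-14513, 15) = -217695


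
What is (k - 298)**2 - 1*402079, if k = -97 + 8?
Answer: -252310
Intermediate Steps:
k = -89
(k - 298)**2 - 1*402079 = (-89 - 298)**2 - 1*402079 = (-387)**2 - 402079 = 149769 - 402079 = -252310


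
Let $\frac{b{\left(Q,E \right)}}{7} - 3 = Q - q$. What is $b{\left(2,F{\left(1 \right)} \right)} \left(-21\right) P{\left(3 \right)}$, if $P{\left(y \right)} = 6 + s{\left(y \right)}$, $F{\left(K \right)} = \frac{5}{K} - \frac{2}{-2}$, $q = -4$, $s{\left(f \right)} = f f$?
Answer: $-19845$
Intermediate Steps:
$s{\left(f \right)} = f^{2}$
$F{\left(K \right)} = 1 + \frac{5}{K}$ ($F{\left(K \right)} = \frac{5}{K} - -1 = \frac{5}{K} + 1 = 1 + \frac{5}{K}$)
$P{\left(y \right)} = 6 + y^{2}$
$b{\left(Q,E \right)} = 49 + 7 Q$ ($b{\left(Q,E \right)} = 21 + 7 \left(Q - -4\right) = 21 + 7 \left(Q + 4\right) = 21 + 7 \left(4 + Q\right) = 21 + \left(28 + 7 Q\right) = 49 + 7 Q$)
$b{\left(2,F{\left(1 \right)} \right)} \left(-21\right) P{\left(3 \right)} = \left(49 + 7 \cdot 2\right) \left(-21\right) \left(6 + 3^{2}\right) = \left(49 + 14\right) \left(-21\right) \left(6 + 9\right) = 63 \left(-21\right) 15 = \left(-1323\right) 15 = -19845$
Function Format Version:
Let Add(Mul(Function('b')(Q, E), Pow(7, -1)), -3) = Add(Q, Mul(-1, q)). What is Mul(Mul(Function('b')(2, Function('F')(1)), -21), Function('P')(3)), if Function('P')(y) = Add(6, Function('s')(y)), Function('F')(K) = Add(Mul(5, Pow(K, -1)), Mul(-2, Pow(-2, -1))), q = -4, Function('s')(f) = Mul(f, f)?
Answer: -19845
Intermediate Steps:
Function('s')(f) = Pow(f, 2)
Function('F')(K) = Add(1, Mul(5, Pow(K, -1))) (Function('F')(K) = Add(Mul(5, Pow(K, -1)), Mul(-2, Rational(-1, 2))) = Add(Mul(5, Pow(K, -1)), 1) = Add(1, Mul(5, Pow(K, -1))))
Function('P')(y) = Add(6, Pow(y, 2))
Function('b')(Q, E) = Add(49, Mul(7, Q)) (Function('b')(Q, E) = Add(21, Mul(7, Add(Q, Mul(-1, -4)))) = Add(21, Mul(7, Add(Q, 4))) = Add(21, Mul(7, Add(4, Q))) = Add(21, Add(28, Mul(7, Q))) = Add(49, Mul(7, Q)))
Mul(Mul(Function('b')(2, Function('F')(1)), -21), Function('P')(3)) = Mul(Mul(Add(49, Mul(7, 2)), -21), Add(6, Pow(3, 2))) = Mul(Mul(Add(49, 14), -21), Add(6, 9)) = Mul(Mul(63, -21), 15) = Mul(-1323, 15) = -19845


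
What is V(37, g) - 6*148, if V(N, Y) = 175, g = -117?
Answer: -713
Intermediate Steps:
V(37, g) - 6*148 = 175 - 6*148 = 175 - 888 = -713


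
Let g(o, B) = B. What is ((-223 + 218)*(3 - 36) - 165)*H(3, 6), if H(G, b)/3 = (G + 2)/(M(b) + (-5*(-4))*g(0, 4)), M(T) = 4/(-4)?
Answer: 0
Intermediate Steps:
M(T) = -1 (M(T) = 4*(-1/4) = -1)
H(G, b) = 6/79 + 3*G/79 (H(G, b) = 3*((G + 2)/(-1 - 5*(-4)*4)) = 3*((2 + G)/(-1 + 20*4)) = 3*((2 + G)/(-1 + 80)) = 3*((2 + G)/79) = 3*((2 + G)*(1/79)) = 3*(2/79 + G/79) = 6/79 + 3*G/79)
((-223 + 218)*(3 - 36) - 165)*H(3, 6) = ((-223 + 218)*(3 - 36) - 165)*(6/79 + (3/79)*3) = (-5*(-33) - 165)*(6/79 + 9/79) = (165 - 165)*(15/79) = 0*(15/79) = 0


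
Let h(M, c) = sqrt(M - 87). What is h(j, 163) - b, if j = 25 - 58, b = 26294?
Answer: -26294 + 2*I*sqrt(30) ≈ -26294.0 + 10.954*I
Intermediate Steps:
j = -33
h(M, c) = sqrt(-87 + M)
h(j, 163) - b = sqrt(-87 - 33) - 1*26294 = sqrt(-120) - 26294 = 2*I*sqrt(30) - 26294 = -26294 + 2*I*sqrt(30)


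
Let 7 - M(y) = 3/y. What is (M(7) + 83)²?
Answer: 393129/49 ≈ 8023.0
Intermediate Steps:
M(y) = 7 - 3/y
(M(7) + 83)² = ((7 - 3/7) + 83)² = (46/7 + 83)² = (627/7)² = 393129/49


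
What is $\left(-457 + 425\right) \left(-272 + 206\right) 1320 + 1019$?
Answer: $2788859$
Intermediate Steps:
$\left(-457 + 425\right) \left(-272 + 206\right) 1320 + 1019 = \left(-32\right) \left(-66\right) 1320 + 1019 = 2112 \cdot 1320 + 1019 = 2787840 + 1019 = 2788859$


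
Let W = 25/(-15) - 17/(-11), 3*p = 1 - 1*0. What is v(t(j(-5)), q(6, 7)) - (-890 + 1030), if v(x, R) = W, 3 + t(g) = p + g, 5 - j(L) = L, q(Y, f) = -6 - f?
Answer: -4624/33 ≈ -140.12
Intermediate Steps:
j(L) = 5 - L
p = ⅓ (p = (1 - 1*0)/3 = (1 + 0)/3 = (⅓)*1 = ⅓ ≈ 0.33333)
t(g) = -8/3 + g (t(g) = -3 + (⅓ + g) = -8/3 + g)
W = -4/33 (W = 25*(-1/15) - 17*(-1/11) = -5/3 + 17/11 = -4/33 ≈ -0.12121)
v(x, R) = -4/33
v(t(j(-5)), q(6, 7)) - (-890 + 1030) = -4/33 - (-890 + 1030) = -4/33 - 1*140 = -4/33 - 140 = -4624/33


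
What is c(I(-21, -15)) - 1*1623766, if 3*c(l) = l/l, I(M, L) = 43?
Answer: -4871297/3 ≈ -1.6238e+6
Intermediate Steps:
c(l) = ⅓ (c(l) = (l/l)/3 = (⅓)*1 = ⅓)
c(I(-21, -15)) - 1*1623766 = ⅓ - 1*1623766 = ⅓ - 1623766 = -4871297/3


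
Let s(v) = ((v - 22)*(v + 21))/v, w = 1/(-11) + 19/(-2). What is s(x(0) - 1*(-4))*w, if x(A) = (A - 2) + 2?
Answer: 47475/44 ≈ 1079.0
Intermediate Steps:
x(A) = A (x(A) = (-2 + A) + 2 = A)
w = -211/22 (w = 1*(-1/11) + 19*(-½) = -1/11 - 19/2 = -211/22 ≈ -9.5909)
s(v) = (-22 + v)*(21 + v)/v (s(v) = ((-22 + v)*(21 + v))/v = (-22 + v)*(21 + v)/v)
s(x(0) - 1*(-4))*w = (-1 + (0 - 1*(-4)) - 462/(0 - 1*(-4)))*(-211/22) = (-1 + (0 + 4) - 462/(0 + 4))*(-211/22) = (-1 + 4 - 462/4)*(-211/22) = (-1 + 4 - 462*¼)*(-211/22) = (-1 + 4 - 231/2)*(-211/22) = -225/2*(-211/22) = 47475/44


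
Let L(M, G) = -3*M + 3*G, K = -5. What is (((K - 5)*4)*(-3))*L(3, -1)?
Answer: -1440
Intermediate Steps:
(((K - 5)*4)*(-3))*L(3, -1) = (((-5 - 5)*4)*(-3))*(-3*3 + 3*(-1)) = (-10*4*(-3))*(-9 - 3) = -40*(-3)*(-12) = 120*(-12) = -1440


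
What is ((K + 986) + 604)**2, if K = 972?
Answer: 6563844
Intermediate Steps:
((K + 986) + 604)**2 = ((972 + 986) + 604)**2 = (1958 + 604)**2 = 2562**2 = 6563844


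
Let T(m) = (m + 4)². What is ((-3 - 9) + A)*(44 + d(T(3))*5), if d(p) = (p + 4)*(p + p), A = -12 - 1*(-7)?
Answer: -442238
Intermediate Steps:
T(m) = (4 + m)²
A = -5 (A = -12 + 7 = -5)
d(p) = 2*p*(4 + p) (d(p) = (4 + p)*(2*p) = 2*p*(4 + p))
((-3 - 9) + A)*(44 + d(T(3))*5) = ((-3 - 9) - 5)*(44 + (2*(4 + 3)²*(4 + (4 + 3)²))*5) = (-12 - 5)*(44 + (2*7²*(4 + 7²))*5) = -17*(44 + (2*49*(4 + 49))*5) = -17*(44 + (2*49*53)*5) = -17*(44 + 5194*5) = -17*(44 + 25970) = -17*26014 = -442238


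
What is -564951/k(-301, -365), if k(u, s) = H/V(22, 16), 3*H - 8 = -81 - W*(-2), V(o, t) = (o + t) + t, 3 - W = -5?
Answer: 30507354/19 ≈ 1.6057e+6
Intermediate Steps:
W = 8 (W = 3 - 1*(-5) = 3 + 5 = 8)
V(o, t) = o + 2*t
H = -19 (H = 8/3 + (-81 - 8*(-2))/3 = 8/3 + (-81 - 1*(-16))/3 = 8/3 + (-81 + 16)/3 = 8/3 + (⅓)*(-65) = 8/3 - 65/3 = -19)
k(u, s) = -19/54 (k(u, s) = -19/(22 + 2*16) = -19/(22 + 32) = -19/54)
-564951/k(-301, -365) = -564951/(-19/54) = -564951*(-54/19) = 30507354/19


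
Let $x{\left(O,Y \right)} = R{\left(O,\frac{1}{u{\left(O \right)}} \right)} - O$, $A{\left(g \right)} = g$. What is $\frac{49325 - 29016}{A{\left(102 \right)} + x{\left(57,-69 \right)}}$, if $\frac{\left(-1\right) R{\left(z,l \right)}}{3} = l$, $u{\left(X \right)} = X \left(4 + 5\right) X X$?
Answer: $\frac{11283253911}{25001054} \approx 451.31$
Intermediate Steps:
$u{\left(X \right)} = 9 X^{3}$ ($u{\left(X \right)} = X 9 X X = 9 X X X = 9 X^{2} X = 9 X^{3}$)
$R{\left(z,l \right)} = - 3 l$
$x{\left(O,Y \right)} = - O - \frac{1}{3 O^{3}}$ ($x{\left(O,Y \right)} = - \frac{3}{9 O^{3}} - O = - 3 \frac{1}{9 O^{3}} - O = - \frac{1}{3 O^{3}} - O = - O - \frac{1}{3 O^{3}}$)
$\frac{49325 - 29016}{A{\left(102 \right)} + x{\left(57,-69 \right)}} = \frac{49325 - 29016}{102 - \left(57 + \frac{1}{3 \cdot 185193}\right)} = \frac{20309}{102 - \frac{31668004}{555579}} = \frac{20309}{\frac{25001054}{555579}} = 20309 \cdot \frac{555579}{25001054} = \frac{11283253911}{25001054}$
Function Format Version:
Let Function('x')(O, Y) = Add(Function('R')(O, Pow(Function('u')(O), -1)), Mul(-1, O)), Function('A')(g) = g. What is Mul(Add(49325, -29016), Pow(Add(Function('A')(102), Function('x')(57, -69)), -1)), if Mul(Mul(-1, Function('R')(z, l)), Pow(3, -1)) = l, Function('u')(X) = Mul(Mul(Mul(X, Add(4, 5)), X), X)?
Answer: Rational(11283253911, 25001054) ≈ 451.31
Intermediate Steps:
Function('u')(X) = Mul(9, Pow(X, 3)) (Function('u')(X) = Mul(Mul(Mul(X, 9), X), X) = Mul(Mul(Mul(9, X), X), X) = Mul(Mul(9, Pow(X, 2)), X) = Mul(9, Pow(X, 3)))
Function('R')(z, l) = Mul(-3, l)
Function('x')(O, Y) = Add(Mul(-1, O), Mul(Rational(-1, 3), Pow(O, -3))) (Function('x')(O, Y) = Add(Mul(-3, Pow(Mul(9, Pow(O, 3)), -1)), Mul(-1, O)) = Add(Mul(-3, Mul(Rational(1, 9), Pow(O, -3))), Mul(-1, O)) = Add(Mul(Rational(-1, 3), Pow(O, -3)), Mul(-1, O)) = Add(Mul(-1, O), Mul(Rational(-1, 3), Pow(O, -3))))
Mul(Add(49325, -29016), Pow(Add(Function('A')(102), Function('x')(57, -69)), -1)) = Mul(Add(49325, -29016), Pow(Add(102, Add(Mul(-1, 57), Mul(Rational(-1, 3), Pow(57, -3)))), -1)) = Mul(20309, Pow(Add(102, Add(-57, Mul(Rational(-1, 3), Rational(1, 185193)))), -1)) = Mul(20309, Pow(Add(102, Add(-57, Rational(-1, 555579))), -1)) = Mul(20309, Pow(Add(102, Rational(-31668004, 555579)), -1)) = Mul(20309, Pow(Rational(25001054, 555579), -1)) = Mul(20309, Rational(555579, 25001054)) = Rational(11283253911, 25001054)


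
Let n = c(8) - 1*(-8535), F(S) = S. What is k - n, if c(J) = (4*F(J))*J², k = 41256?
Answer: 30673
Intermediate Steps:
c(J) = 4*J³ (c(J) = (4*J)*J² = 4*J³)
n = 10583 (n = 4*8³ - 1*(-8535) = 4*512 + 8535 = 2048 + 8535 = 10583)
k - n = 41256 - 1*10583 = 41256 - 10583 = 30673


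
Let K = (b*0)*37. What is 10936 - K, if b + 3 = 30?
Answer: 10936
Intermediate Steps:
b = 27 (b = -3 + 30 = 27)
K = 0 (K = (27*0)*37 = 0*37 = 0)
10936 - K = 10936 - 1*0 = 10936 + 0 = 10936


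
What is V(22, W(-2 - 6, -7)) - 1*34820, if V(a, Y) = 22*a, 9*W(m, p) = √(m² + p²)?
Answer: -34336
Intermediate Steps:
W(m, p) = √(m² + p²)/9
V(22, W(-2 - 6, -7)) - 1*34820 = 22*22 - 1*34820 = 484 - 34820 = -34336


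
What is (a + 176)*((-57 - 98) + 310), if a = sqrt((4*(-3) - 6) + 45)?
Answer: 27280 + 465*sqrt(3) ≈ 28085.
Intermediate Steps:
a = 3*sqrt(3) (a = sqrt((-12 - 6) + 45) = sqrt(-18 + 45) = sqrt(27) = 3*sqrt(3) ≈ 5.1962)
(a + 176)*((-57 - 98) + 310) = (3*sqrt(3) + 176)*((-57 - 98) + 310) = (176 + 3*sqrt(3))*(-155 + 310) = (176 + 3*sqrt(3))*155 = 27280 + 465*sqrt(3)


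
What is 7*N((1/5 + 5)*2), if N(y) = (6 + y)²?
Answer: 47068/25 ≈ 1882.7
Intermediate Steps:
7*N((1/5 + 5)*2) = 7*(6 + (1/5 + 5)*2)² = 7*(6 + (⅕ + 5)*2)² = 7*(6 + (26/5)*2)² = 7*(6 + 52/5)² = 7*(82/5)² = 7*(6724/25) = 47068/25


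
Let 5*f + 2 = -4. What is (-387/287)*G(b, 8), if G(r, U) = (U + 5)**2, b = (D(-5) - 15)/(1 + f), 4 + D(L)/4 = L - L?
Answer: -65403/287 ≈ -227.89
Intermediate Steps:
f = -6/5 (f = -2/5 + (1/5)*(-4) = -2/5 - 4/5 = -6/5 ≈ -1.2000)
D(L) = -16 (D(L) = -16 + 4*(L - L) = -16 + 4*0 = -16 + 0 = -16)
b = 155 (b = (-16 - 15)/(1 - 6/5) = -31/(-1/5) = -31*(-5) = 155)
G(r, U) = (5 + U)**2
(-387/287)*G(b, 8) = (-387/287)*(5 + 8)**2 = -387*1/287*13**2 = -387/287*169 = -65403/287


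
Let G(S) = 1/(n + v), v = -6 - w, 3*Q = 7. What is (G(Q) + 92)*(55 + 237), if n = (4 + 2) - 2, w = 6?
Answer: 53655/2 ≈ 26828.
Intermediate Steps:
Q = 7/3 (Q = (1/3)*7 = 7/3 ≈ 2.3333)
v = -12 (v = -6 - 1*6 = -6 - 6 = -12)
n = 4 (n = 6 - 2 = 4)
G(S) = -1/8 (G(S) = 1/(4 - 12) = 1/(-8) = -1/8)
(G(Q) + 92)*(55 + 237) = (-1/8 + 92)*(55 + 237) = (735/8)*292 = 53655/2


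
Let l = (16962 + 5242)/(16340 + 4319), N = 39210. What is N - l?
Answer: 810017186/20659 ≈ 39209.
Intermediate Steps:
l = 22204/20659 ≈ 1.0748
N - l = 39210 - 1*22204/20659 = 39210 - 22204/20659 = 810017186/20659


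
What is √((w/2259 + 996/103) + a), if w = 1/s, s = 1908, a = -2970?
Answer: I*√1800772220036936945/24663762 ≈ 54.409*I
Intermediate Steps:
w = 1/1908 ≈ 0.00052411
√((w/2259 + 996/103) + a) = √(((1/1908)/2259 + 996/103) - 2970) = √(((1/1908)*(1/2259) + 996*(1/103)) - 2970) = √((1/4310172 + 996/103) - 2970) = √(4292931415/443947716 - 2970) = √(-1314231785105/443947716) = I*√1800772220036936945/24663762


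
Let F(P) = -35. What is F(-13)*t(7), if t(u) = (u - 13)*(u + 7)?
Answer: 2940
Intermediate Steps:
t(u) = (-13 + u)*(7 + u)
F(-13)*t(7) = -35*(-91 + 7² - 6*7) = -35*(-91 + 49 - 42) = -35*(-84) = 2940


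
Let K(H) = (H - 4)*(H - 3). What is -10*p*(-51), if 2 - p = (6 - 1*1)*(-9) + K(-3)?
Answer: 2550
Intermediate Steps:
K(H) = (-4 + H)*(-3 + H)
p = 5 (p = 2 - ((6 - 1*1)*(-9) + (12 + (-3)² - 7*(-3))) = 2 - ((6 - 1)*(-9) + (12 + 9 + 21)) = 2 - (5*(-9) + 42) = 2 - (-45 + 42) = 2 - 1*(-3) = 2 + 3 = 5)
-10*p*(-51) = -10*5*(-51) = -50*(-51) = 2550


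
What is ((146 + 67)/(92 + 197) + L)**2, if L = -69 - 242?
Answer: 8039991556/83521 ≈ 96263.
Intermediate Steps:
L = -311
((146 + 67)/(92 + 197) + L)**2 = ((146 + 67)/(92 + 197) - 311)**2 = (213/289 - 311)**2 = (-89666/289)**2 = 8039991556/83521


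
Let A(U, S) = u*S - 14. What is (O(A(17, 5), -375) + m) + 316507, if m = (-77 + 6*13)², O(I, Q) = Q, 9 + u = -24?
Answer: 316133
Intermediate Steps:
u = -33 (u = -9 - 24 = -33)
A(U, S) = -14 - 33*S (A(U, S) = -33*S - 14 = -14 - 33*S)
m = 1 (m = (-77 + 78)² = 1² = 1)
(O(A(17, 5), -375) + m) + 316507 = (-375 + 1) + 316507 = -374 + 316507 = 316133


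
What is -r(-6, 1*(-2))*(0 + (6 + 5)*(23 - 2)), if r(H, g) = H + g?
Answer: 1848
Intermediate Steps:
-r(-6, 1*(-2))*(0 + (6 + 5)*(23 - 2)) = -(-6 + 1*(-2))*(0 + (6 + 5)*(23 - 2)) = -(-6 - 2)*(0 + 11*21) = -(-8)*(0 + 231) = -(-8)*231 = -1*(-1848) = 1848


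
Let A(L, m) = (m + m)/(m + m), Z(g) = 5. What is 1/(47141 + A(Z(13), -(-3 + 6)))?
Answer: 1/47142 ≈ 2.1213e-5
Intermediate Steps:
A(L, m) = 1 (A(L, m) = (2*m)/((2*m)) = (2*m)*(1/(2*m)) = 1)
1/(47141 + A(Z(13), -(-3 + 6))) = 1/(47141 + 1) = 1/47142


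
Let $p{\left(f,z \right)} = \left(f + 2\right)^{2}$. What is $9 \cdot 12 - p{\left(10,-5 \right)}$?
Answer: $-36$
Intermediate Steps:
$p{\left(f,z \right)} = \left(2 + f\right)^{2}$
$9 \cdot 12 - p{\left(10,-5 \right)} = 9 \cdot 12 - \left(2 + 10\right)^{2} = 108 - 12^{2} = 108 - 144 = -36$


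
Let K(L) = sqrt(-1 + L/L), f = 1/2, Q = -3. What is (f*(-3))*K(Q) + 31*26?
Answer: 806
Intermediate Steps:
f = 1/2 (f = 1*(1/2) = 1/2 ≈ 0.50000)
K(L) = 0 (K(L) = sqrt(-1 + 1) = sqrt(0) = 0)
(f*(-3))*K(Q) + 31*26 = ((1/2)*(-3))*0 + 31*26 = -3/2*0 + 806 = 0 + 806 = 806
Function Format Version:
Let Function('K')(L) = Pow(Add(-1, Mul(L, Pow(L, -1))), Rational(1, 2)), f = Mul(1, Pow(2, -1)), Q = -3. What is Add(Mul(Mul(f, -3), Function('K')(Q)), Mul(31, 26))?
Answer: 806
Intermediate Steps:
f = Rational(1, 2) (f = Mul(1, Rational(1, 2)) = Rational(1, 2) ≈ 0.50000)
Function('K')(L) = 0 (Function('K')(L) = Pow(Add(-1, 1), Rational(1, 2)) = Pow(0, Rational(1, 2)) = 0)
Add(Mul(Mul(f, -3), Function('K')(Q)), Mul(31, 26)) = Add(Mul(Mul(Rational(1, 2), -3), 0), Mul(31, 26)) = Add(Mul(Rational(-3, 2), 0), 806) = Add(0, 806) = 806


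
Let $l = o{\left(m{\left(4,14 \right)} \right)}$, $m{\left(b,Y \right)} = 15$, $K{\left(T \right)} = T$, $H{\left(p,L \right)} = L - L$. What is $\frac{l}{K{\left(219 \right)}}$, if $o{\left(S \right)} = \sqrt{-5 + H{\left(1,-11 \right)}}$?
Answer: $\frac{i \sqrt{5}}{219} \approx 0.01021 i$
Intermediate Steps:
$H{\left(p,L \right)} = 0$
$o{\left(S \right)} = i \sqrt{5}$ ($o{\left(S \right)} = \sqrt{-5 + 0} = \sqrt{-5} = i \sqrt{5}$)
$l = i \sqrt{5} \approx 2.2361 i$
$\frac{l}{K{\left(219 \right)}} = \frac{i \sqrt{5}}{219}$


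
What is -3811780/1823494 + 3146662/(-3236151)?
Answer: -9036707467904/2950550965797 ≈ -3.0627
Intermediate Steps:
-3811780/1823494 + 3146662/(-3236151) = -3811780*1/1823494 + 3146662*(-1/3236151) = -1905890/911747 - 3146662/3236151 = -9036707467904/2950550965797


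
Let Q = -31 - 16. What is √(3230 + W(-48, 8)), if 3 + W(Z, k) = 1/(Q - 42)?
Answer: √25560978/89 ≈ 56.807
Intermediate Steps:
Q = -47
W(Z, k) = -268/89 (W(Z, k) = -3 + 1/(-47 - 42) = -3 + 1/(-89) = -3 - 1/89 = -268/89)
√(3230 + W(-48, 8)) = √(3230 - 268/89) = √(287202/89) = √25560978/89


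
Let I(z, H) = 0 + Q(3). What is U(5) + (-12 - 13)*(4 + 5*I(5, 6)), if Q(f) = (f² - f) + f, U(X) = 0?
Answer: -1225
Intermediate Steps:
Q(f) = f²
I(z, H) = 9 (I(z, H) = 0 + 3² = 0 + 9 = 9)
U(5) + (-12 - 13)*(4 + 5*I(5, 6)) = 0 + (-12 - 13)*(4 + 5*9) = 0 - 25*(4 + 45) = 0 - 25*49 = 0 - 1225 = -1225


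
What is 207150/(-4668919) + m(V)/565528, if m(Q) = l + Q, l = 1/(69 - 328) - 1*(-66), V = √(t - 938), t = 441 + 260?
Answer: -817886962009/18482830969624 + I*√237/565528 ≈ -0.044251 + 2.7222e-5*I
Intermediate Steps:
t = 701
V = I*√237 (V = √(701 - 938) = √(-237) = I*√237 ≈ 15.395*I)
l = 17093/259 (l = 1/(-259) + 66 = -1/259 + 66 = 17093/259 ≈ 65.996)
m(Q) = 17093/259 + Q
207150/(-4668919) + m(V)/565528 = 207150/(-4668919) + (17093/259 + I*√237)/565528 = 207150*(-1/4668919) + (17093/259 + I*√237)*(1/565528) = -207150/4668919 + (17093/146471752 + I*√237/565528) = -817886962009/18482830969624 + I*√237/565528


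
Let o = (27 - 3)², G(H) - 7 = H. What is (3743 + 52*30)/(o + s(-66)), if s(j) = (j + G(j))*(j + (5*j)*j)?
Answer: -5303/2713674 ≈ -0.0019542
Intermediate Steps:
G(H) = 7 + H
s(j) = (7 + 2*j)*(j + 5*j²) (s(j) = (j + (7 + j))*(j + (5*j)*j) = (7 + 2*j)*(j + 5*j²))
o = 576 (o = 24² = 576)
(3743 + 52*30)/(o + s(-66)) = (3743 + 52*30)/(576 - 66*(7 + 10*(-66)² + 37*(-66))) = (3743 + 1560)/(576 - 66*(7 + 10*4356 - 2442)) = 5303/(576 - 66*(7 + 43560 - 2442)) = 5303/(576 - 66*41125) = 5303/(576 - 2714250) = 5303/(-2713674) = 5303*(-1/2713674) = -5303/2713674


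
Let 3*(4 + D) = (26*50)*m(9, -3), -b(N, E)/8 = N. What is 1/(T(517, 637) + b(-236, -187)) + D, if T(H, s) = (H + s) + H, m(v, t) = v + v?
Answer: 27745965/3559 ≈ 7796.0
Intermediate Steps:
m(v, t) = 2*v
T(H, s) = s + 2*H
b(N, E) = -8*N
D = 7796 (D = -4 + ((26*50)*(2*9))/3 = -4 + (1300*18)/3 = -4 + (⅓)*23400 = -4 + 7800 = 7796)
1/(T(517, 637) + b(-236, -187)) + D = 1/((637 + 2*517) - 8*(-236)) + 7796 = 1/((637 + 1034) + 1888) + 7796 = 1/(1671 + 1888) + 7796 = 1/3559 + 7796 = 27745965/3559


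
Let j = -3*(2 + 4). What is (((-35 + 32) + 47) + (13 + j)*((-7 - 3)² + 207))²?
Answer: 2223081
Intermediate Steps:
j = -18 (j = -3*6 = -18)
(((-35 + 32) + 47) + (13 + j)*((-7 - 3)² + 207))² = (((-35 + 32) + 47) + (13 - 18)*((-7 - 3)² + 207))² = ((-3 + 47) - 5*((-10)² + 207))² = (44 - 5*(100 + 207))² = (44 - 5*307)² = (44 - 1535)² = (-1491)² = 2223081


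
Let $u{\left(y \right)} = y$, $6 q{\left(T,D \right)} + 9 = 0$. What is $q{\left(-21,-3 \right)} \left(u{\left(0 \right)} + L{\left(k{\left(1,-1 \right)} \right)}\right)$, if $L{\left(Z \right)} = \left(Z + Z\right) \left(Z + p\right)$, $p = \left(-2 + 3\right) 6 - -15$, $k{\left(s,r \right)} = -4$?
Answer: $204$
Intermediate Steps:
$q{\left(T,D \right)} = - \frac{3}{2}$ ($q{\left(T,D \right)} = - \frac{3}{2} + \frac{1}{6} \cdot 0 = - \frac{3}{2} + 0 = - \frac{3}{2}$)
$p = 21$ ($p = 1 \cdot 6 + 15 = 6 + 15 = 21$)
$L{\left(Z \right)} = 2 Z \left(21 + Z\right)$ ($L{\left(Z \right)} = \left(Z + Z\right) \left(Z + 21\right) = 2 Z \left(21 + Z\right)$)
$q{\left(-21,-3 \right)} \left(u{\left(0 \right)} + L{\left(k{\left(1,-1 \right)} \right)}\right) = - \frac{3 \left(0 + 2 \left(-4\right) \left(21 - 4\right)\right)}{2} = - \frac{3 \left(0 + 2 \left(-4\right) 17\right)}{2} = - \frac{3 \left(0 - 136\right)}{2} = \left(- \frac{3}{2}\right) \left(-136\right) = 204$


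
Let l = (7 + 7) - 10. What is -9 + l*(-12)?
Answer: -57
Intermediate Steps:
l = 4 (l = 14 - 10 = 4)
-9 + l*(-12) = -9 + 4*(-12) = -9 - 48 = -57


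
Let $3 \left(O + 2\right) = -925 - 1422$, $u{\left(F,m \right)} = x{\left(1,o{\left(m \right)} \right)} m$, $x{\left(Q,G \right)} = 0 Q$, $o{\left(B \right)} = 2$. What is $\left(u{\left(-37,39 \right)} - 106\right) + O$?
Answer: $- \frac{2671}{3} \approx -890.33$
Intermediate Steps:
$x{\left(Q,G \right)} = 0$
$u{\left(F,m \right)} = 0$ ($u{\left(F,m \right)} = 0 m = 0$)
$O = - \frac{2353}{3}$ ($O = -2 + \frac{-925 - 1422}{3} = -2 + \frac{1}{3} \left(-2347\right) = -2 - \frac{2347}{3} = - \frac{2353}{3} \approx -784.33$)
$\left(u{\left(-37,39 \right)} - 106\right) + O = \left(0 - 106\right) - \frac{2353}{3} = -106 - \frac{2353}{3} = - \frac{2671}{3}$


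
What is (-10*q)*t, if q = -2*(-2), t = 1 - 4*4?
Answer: 600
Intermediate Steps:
t = -15 (t = 1 - 16 = -15)
q = 4
(-10*q)*t = -10*4*(-15) = -40*(-15) = 600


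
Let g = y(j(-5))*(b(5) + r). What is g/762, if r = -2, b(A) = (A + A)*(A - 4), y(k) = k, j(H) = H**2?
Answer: 100/381 ≈ 0.26247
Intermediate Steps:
b(A) = 2*A*(-4 + A) (b(A) = (2*A)*(-4 + A) = 2*A*(-4 + A))
g = 200 (g = (-5)**2*(2*5*(-4 + 5) - 2) = 25*(2*5*1 - 2) = 25*(10 - 2) = 25*8 = 200)
g/762 = 200/762 = 200*(1/762) = 100/381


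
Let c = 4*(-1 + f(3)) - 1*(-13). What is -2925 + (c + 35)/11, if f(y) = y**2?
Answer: -32095/11 ≈ -2917.7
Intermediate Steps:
c = 45 (c = 4*(-1 + 3**2) - 1*(-13) = 4*(-1 + 9) + 13 = 4*8 + 13 = 32 + 13 = 45)
-2925 + (c + 35)/11 = -2925 + (45 + 35)/11 = -2925 + (1/11)*80 = -2925 + 80/11 = -32095/11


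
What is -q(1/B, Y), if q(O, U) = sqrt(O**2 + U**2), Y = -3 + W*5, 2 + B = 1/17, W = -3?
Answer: -25*sqrt(565)/33 ≈ -18.007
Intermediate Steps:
B = -33/17 (B = -2 + 1/17 = -33/17 ≈ -1.9412)
Y = -18 (Y = -3 - 3*5 = -3 - 15 = -18)
-q(1/B, Y) = -sqrt((1/(-33/17))**2 + (-18)**2) = -sqrt((-17/33)**2 + 324) = -sqrt(289/1089 + 324) = -sqrt(353125/1089) = -25*sqrt(565)/33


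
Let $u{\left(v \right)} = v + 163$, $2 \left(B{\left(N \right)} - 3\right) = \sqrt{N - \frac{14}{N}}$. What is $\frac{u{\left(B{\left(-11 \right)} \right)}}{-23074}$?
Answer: $- \frac{1}{139} - \frac{i \sqrt{1177}}{507628} \approx -0.0071942 - 6.7584 \cdot 10^{-5} i$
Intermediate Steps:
$B{\left(N \right)} = 3 + \frac{\sqrt{N - \frac{14}{N}}}{2}$
$u{\left(v \right)} = 163 + v$
$\frac{u{\left(B{\left(-11 \right)} \right)}}{-23074} = \frac{163 + \left(3 + \frac{\sqrt{-11 - \frac{14}{-11}}}{2}\right)}{-23074} = \left(163 + \left(3 + \frac{\sqrt{-11 - - \frac{14}{11}}}{2}\right)\right) \left(- \frac{1}{23074}\right) = \left(163 + \left(3 + \frac{\sqrt{-11 + \frac{14}{11}}}{2}\right)\right) \left(- \frac{1}{23074}\right) = \left(163 + \left(3 + \frac{\sqrt{- \frac{107}{11}}}{2}\right)\right) \left(- \frac{1}{23074}\right) = \left(163 + \left(3 + \frac{\frac{1}{11} i \sqrt{1177}}{2}\right)\right) \left(- \frac{1}{23074}\right) = \left(163 + \left(3 + \frac{i \sqrt{1177}}{22}\right)\right) \left(- \frac{1}{23074}\right) = \left(166 + \frac{i \sqrt{1177}}{22}\right) \left(- \frac{1}{23074}\right) = - \frac{1}{139} - \frac{i \sqrt{1177}}{507628}$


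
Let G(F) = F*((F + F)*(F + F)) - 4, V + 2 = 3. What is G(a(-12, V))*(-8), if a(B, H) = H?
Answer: 0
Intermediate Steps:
V = 1 (V = -2 + 3 = 1)
G(F) = -4 + 4*F³ (G(F) = F*((2*F)*(2*F)) - 4 = F*(4*F²) - 4 = 4*F³ - 4 = -4 + 4*F³)
G(a(-12, V))*(-8) = (-4 + 4*1³)*(-8) = (-4 + 4*1)*(-8) = (-4 + 4)*(-8) = 0*(-8) = 0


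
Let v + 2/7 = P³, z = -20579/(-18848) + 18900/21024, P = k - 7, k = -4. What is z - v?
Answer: 12841223545/9631328 ≈ 1333.3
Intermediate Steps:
P = -11 (P = -4 - 7 = -11)
z = 2739167/1375904 (z = -20579*(-1/18848) + 18900*(1/21024) = 20579/18848 + 525/584 = 2739167/1375904 ≈ 1.9908)
v = -9319/7 (v = -2/7 + (-11)³ = -2/7 - 1331 = -9319/7 ≈ -1331.3)
z - v = 2739167/1375904 - 1*(-9319/7) = 2739167/1375904 + 9319/7 = 12841223545/9631328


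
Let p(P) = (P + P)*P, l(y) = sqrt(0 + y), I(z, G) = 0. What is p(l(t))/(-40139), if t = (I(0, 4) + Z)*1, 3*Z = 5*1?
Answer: -10/120417 ≈ -8.3045e-5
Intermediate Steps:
Z = 5/3 (Z = (5*1)/3 = (1/3)*5 = 5/3 ≈ 1.6667)
t = 5/3 (t = (0 + 5/3)*1 = (5/3)*1 = 5/3 ≈ 1.6667)
l(y) = sqrt(y)
p(P) = 2*P**2 (p(P) = (2*P)*P = 2*P**2)
p(l(t))/(-40139) = (2*(sqrt(5/3))**2)/(-40139) = (2*(sqrt(15)/3)**2)*(-1/40139) = (2*(5/3))*(-1/40139) = (10/3)*(-1/40139) = -10/120417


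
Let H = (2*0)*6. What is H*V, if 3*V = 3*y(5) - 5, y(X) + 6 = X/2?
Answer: 0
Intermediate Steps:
y(X) = -6 + X/2
H = 0 (H = 0*6 = 0)
V = -31/6 (V = (3*(-6 + (1/2)*5) - 5)/3 = (3*(-6 + 5/2) - 5)/3 = (3*(-7/2) - 5)/3 = (-21/2 - 5)/3 = (1/3)*(-31/2) = -31/6 ≈ -5.1667)
H*V = 0*(-31/6) = 0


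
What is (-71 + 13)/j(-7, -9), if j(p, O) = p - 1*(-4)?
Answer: 58/3 ≈ 19.333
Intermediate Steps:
j(p, O) = 4 + p (j(p, O) = p + 4 = 4 + p)
(-71 + 13)/j(-7, -9) = (-71 + 13)/(4 - 7) = -58/(-3) = -58*(-1/3) = 58/3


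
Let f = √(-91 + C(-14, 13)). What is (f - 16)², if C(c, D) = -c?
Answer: (16 - I*√77)² ≈ 179.0 - 280.8*I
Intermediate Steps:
f = I*√77 (f = √(-91 - 1*(-14)) = √(-91 + 14) = √(-77) = I*√77 ≈ 8.775*I)
(f - 16)² = (I*√77 - 16)² = (-16 + I*√77)²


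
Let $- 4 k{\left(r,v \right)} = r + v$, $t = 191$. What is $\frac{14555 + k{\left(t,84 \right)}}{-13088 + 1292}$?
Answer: $- \frac{19315}{15728} \approx -1.2281$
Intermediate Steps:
$k{\left(r,v \right)} = - \frac{r}{4} - \frac{v}{4}$ ($k{\left(r,v \right)} = - \frac{r + v}{4} = - \frac{r}{4} - \frac{v}{4}$)
$\frac{14555 + k{\left(t,84 \right)}}{-13088 + 1292} = \frac{14555 - \frac{275}{4}}{-13088 + 1292} = \frac{14555 - \frac{275}{4}}{-11796} = \left(14555 - \frac{275}{4}\right) \left(- \frac{1}{11796}\right) = \frac{57945}{4} \left(- \frac{1}{11796}\right) = - \frac{19315}{15728}$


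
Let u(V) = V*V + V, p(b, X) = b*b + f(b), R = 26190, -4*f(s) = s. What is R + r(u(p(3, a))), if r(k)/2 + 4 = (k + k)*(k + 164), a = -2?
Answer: 6370393/64 ≈ 99537.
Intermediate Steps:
f(s) = -s/4
p(b, X) = b² - b/4 (p(b, X) = b*b - b/4 = b² - b/4)
u(V) = V + V² (u(V) = V² + V = V + V²)
r(k) = -8 + 4*k*(164 + k) (r(k) = -8 + 2*((k + k)*(k + 164)) = -8 + 2*((2*k)*(164 + k)) = -8 + 2*(2*k*(164 + k)) = -8 + 4*k*(164 + k))
R + r(u(p(3, a))) = 26190 + (-8 + 4*((3*(-¼ + 3))*(1 + 3*(-¼ + 3)))² + 656*((3*(-¼ + 3))*(1 + 3*(-¼ + 3)))) = 26190 + (-8 + 4*((3*(11/4))*(1 + 3*(11/4)))² + 656*((3*(11/4))*(1 + 3*(11/4)))) = 26190 + (-8 + 4*(33*(1 + 33/4)/4)² + 656*(33*(1 + 33/4)/4)) = 26190 + (-8 + 4*((33/4)*(37/4))² + 656*((33/4)*(37/4))) = 26190 + (-8 + 4*(1221/16)² + 656*(1221/16)) = 26190 + (-8 + 4*(1490841/256) + 50061) = 26190 + (-8 + 1490841/64 + 50061) = 26190 + 4694233/64 = 6370393/64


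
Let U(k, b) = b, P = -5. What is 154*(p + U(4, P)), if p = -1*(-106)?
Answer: 15554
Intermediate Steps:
p = 106
154*(p + U(4, P)) = 154*(106 - 5) = 154*101 = 15554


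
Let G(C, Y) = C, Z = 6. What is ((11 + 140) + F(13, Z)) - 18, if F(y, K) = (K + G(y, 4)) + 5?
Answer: 157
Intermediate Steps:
F(y, K) = 5 + K + y (F(y, K) = (K + y) + 5 = 5 + K + y)
((11 + 140) + F(13, Z)) - 18 = ((11 + 140) + (5 + 6 + 13)) - 18 = (151 + 24) - 18 = 175 - 18 = 157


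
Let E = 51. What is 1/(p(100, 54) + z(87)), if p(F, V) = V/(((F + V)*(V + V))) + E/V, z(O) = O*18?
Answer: 2772/4343579 ≈ 0.00063818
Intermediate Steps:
z(O) = 18*O
p(F, V) = 1/(2*(F + V)) + 51/V (p(F, V) = V/(((F + V)*(V + V))) + 51/V = V/(((F + V)*(2*V))) + 51/V = V/((2*V*(F + V))) + 51/V = V*(1/(2*V*(F + V))) + 51/V = 1/(2*(F + V)) + 51/V)
1/(p(100, 54) + z(87)) = 1/((1/2)*(102*100 + 103*54)/(54*(100 + 54)) + 18*87) = 1/((1/2)*(1/54)*(10200 + 5562)/154 + 1566) = 1/((1/2)*(1/54)*(1/154)*15762 + 1566) = 1/(2627/2772 + 1566) = 1/(4343579/2772) = 2772/4343579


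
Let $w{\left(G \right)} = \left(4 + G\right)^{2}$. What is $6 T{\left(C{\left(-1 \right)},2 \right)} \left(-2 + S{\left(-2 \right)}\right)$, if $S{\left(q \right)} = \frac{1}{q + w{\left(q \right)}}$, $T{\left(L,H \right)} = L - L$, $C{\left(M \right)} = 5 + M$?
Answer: $0$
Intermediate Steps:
$T{\left(L,H \right)} = 0$
$S{\left(q \right)} = \frac{1}{q + \left(4 + q\right)^{2}}$
$6 T{\left(C{\left(-1 \right)},2 \right)} \left(-2 + S{\left(-2 \right)}\right) = 6 \cdot 0 \left(-2 + \frac{1}{-2 + \left(4 - 2\right)^{2}}\right) = 0 \left(-2 + \frac{1}{-2 + 2^{2}}\right) = 0 \left(-2 + \frac{1}{-2 + 4}\right) = 0 \left(-2 + \frac{1}{2}\right) = 0 \left(- \frac{3}{2}\right) = 0$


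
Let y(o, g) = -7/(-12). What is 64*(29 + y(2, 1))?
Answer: 5680/3 ≈ 1893.3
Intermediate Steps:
y(o, g) = 7/12 (y(o, g) = -7*(-1/12) = 7/12)
64*(29 + y(2, 1)) = 64*(29 + 7/12) = 64*(355/12) = 5680/3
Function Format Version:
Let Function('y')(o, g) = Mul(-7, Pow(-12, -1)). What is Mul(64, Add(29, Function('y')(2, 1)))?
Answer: Rational(5680, 3) ≈ 1893.3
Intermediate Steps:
Function('y')(o, g) = Rational(7, 12) (Function('y')(o, g) = Mul(-7, Rational(-1, 12)) = Rational(7, 12))
Mul(64, Add(29, Function('y')(2, 1))) = Mul(64, Add(29, Rational(7, 12))) = Mul(64, Rational(355, 12)) = Rational(5680, 3)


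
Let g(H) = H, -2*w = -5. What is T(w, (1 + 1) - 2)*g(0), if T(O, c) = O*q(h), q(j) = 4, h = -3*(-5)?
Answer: 0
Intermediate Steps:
w = 5/2 (w = -½*(-5) = 5/2 ≈ 2.5000)
h = 15
T(O, c) = 4*O (T(O, c) = O*4 = 4*O)
T(w, (1 + 1) - 2)*g(0) = (4*(5/2))*0 = 10*0 = 0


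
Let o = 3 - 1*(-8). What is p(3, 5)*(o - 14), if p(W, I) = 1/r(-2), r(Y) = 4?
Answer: -¾ ≈ -0.75000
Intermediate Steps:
p(W, I) = ¼ (p(W, I) = 1/4 = ¼)
o = 11 (o = 3 + 8 = 11)
p(3, 5)*(o - 14) = (11 - 14)/4 = (¼)*(-3) = -¾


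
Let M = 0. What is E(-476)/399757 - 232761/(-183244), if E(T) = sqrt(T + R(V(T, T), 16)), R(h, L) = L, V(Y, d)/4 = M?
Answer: 232761/183244 + 2*I*sqrt(115)/399757 ≈ 1.2702 + 5.3652e-5*I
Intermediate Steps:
V(Y, d) = 0 (V(Y, d) = 4*0 = 0)
E(T) = sqrt(16 + T) (E(T) = sqrt(T + 16) = sqrt(16 + T))
E(-476)/399757 - 232761/(-183244) = sqrt(16 - 476)/399757 - 232761/(-183244) = sqrt(-460)*(1/399757) - 232761*(-1/183244) = (2*I*sqrt(115))*(1/399757) + 232761/183244 = 2*I*sqrt(115)/399757 + 232761/183244 = 232761/183244 + 2*I*sqrt(115)/399757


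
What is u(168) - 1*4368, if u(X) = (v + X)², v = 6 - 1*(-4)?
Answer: 27316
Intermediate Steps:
v = 10 (v = 6 + 4 = 10)
u(X) = (10 + X)²
u(168) - 1*4368 = (10 + 168)² - 1*4368 = 178² - 4368 = 31684 - 4368 = 27316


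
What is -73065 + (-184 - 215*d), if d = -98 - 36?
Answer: -44439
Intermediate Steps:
d = -134
-73065 + (-184 - 215*d) = -73065 + (-184 - 215*(-134)) = -73065 + (-184 + 28810) = -73065 + 28626 = -44439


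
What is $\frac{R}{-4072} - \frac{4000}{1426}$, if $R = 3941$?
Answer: $- \frac{10953933}{2903336} \approx -3.7729$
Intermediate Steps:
$\frac{R}{-4072} - \frac{4000}{1426} = \frac{3941}{-4072} - \frac{4000}{1426} = 3941 \left(- \frac{1}{4072}\right) - \frac{2000}{713} = - \frac{3941}{4072} - \frac{2000}{713} = - \frac{10953933}{2903336}$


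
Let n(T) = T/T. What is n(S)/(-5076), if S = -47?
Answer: -1/5076 ≈ -0.00019701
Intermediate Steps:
n(T) = 1
n(S)/(-5076) = 1/(-5076) = 1*(-1/5076) = -1/5076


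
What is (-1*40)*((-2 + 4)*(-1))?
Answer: 80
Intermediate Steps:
(-1*40)*((-2 + 4)*(-1)) = -80*(-1) = -40*(-2) = 80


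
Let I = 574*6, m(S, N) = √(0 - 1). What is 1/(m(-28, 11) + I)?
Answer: 3444/11861137 - I/11861137 ≈ 0.00029036 - 8.4309e-8*I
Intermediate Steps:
m(S, N) = I (m(S, N) = √(-1) = I)
I = 3444
1/(m(-28, 11) + I) = 1/(I + 3444) = 1/(3444 + I) = (3444 - I)/11861137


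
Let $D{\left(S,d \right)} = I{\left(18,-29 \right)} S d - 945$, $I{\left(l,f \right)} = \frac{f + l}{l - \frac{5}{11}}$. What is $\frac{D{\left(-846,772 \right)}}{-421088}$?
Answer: $- \frac{408519}{421088} \approx -0.97015$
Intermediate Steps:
$I{\left(l,f \right)} = \frac{f + l}{- \frac{5}{11} + l}$ ($I{\left(l,f \right)} = \frac{f + l}{l - \frac{5}{11}} = \frac{f + l}{- \frac{5}{11} + l}$)
$D{\left(S,d \right)} = -945 - \frac{121 S d}{193}$ ($D{\left(S,d \right)} = \frac{11 \left(-29 + 18\right)}{-5 + 11 \cdot 18} S d - 945 = 11 \frac{1}{-5 + 198} \left(-11\right) S d - 945 = 11 \cdot \frac{1}{193} \left(-11\right) S d - 945 = - \frac{121 S}{193} d - 945 = - \frac{121 S d}{193} - 945 = -945 - \frac{121 S d}{193}$)
$\frac{D{\left(-846,772 \right)}}{-421088} = \frac{-945 - \left(- \frac{102366}{193}\right) 772}{-421088} = \left(-945 + 409464\right) \left(- \frac{1}{421088}\right) = 408519 \left(- \frac{1}{421088}\right) = - \frac{408519}{421088}$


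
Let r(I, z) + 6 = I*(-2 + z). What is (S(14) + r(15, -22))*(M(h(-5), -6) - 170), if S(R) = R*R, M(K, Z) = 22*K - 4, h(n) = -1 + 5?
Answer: 14620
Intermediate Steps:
h(n) = 4
M(K, Z) = -4 + 22*K
S(R) = R²
r(I, z) = -6 + I*(-2 + z)
(S(14) + r(15, -22))*(M(h(-5), -6) - 170) = (14² + (-6 - 2*15 + 15*(-22)))*((-4 + 22*4) - 170) = (196 + (-6 - 30 - 330))*((-4 + 88) - 170) = (196 - 366)*(84 - 170) = -170*(-86) = 14620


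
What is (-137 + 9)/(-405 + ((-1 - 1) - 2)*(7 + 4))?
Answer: 128/449 ≈ 0.28508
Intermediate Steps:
(-137 + 9)/(-405 + ((-1 - 1) - 2)*(7 + 4)) = -128/(-405 + (-2 - 2)*11) = -128/(-405 - 4*11) = -128/(-405 - 44) = -128/(-449) = -128*(-1/449) = 128/449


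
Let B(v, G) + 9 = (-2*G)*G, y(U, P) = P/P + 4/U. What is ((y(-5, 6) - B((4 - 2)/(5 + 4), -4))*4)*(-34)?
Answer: -28016/5 ≈ -5603.2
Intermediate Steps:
y(U, P) = 1 + 4/U
B(v, G) = -9 - 2*G² (B(v, G) = -9 + (-2*G)*G = -9 - 2*G²)
((y(-5, 6) - B((4 - 2)/(5 + 4), -4))*4)*(-34) = (((4 - 5)/(-5) - (-9 - 2*(-4)²))*4)*(-34) = ((-⅕*(-1) - (-9 - 2*16))*4)*(-34) = ((⅕ - (-9 - 32))*4)*(-34) = ((⅕ - 1*(-41))*4)*(-34) = ((⅕ + 41)*4)*(-34) = ((206/5)*4)*(-34) = (824/5)*(-34) = -28016/5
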